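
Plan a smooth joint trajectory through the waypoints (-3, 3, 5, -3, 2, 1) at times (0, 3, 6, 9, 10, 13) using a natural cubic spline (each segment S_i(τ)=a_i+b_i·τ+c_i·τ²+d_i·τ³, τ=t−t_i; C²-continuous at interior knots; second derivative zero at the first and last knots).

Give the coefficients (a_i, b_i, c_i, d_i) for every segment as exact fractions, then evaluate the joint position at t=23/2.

Δ: Δ0=2, Δ1=2/3, Δ2=-8/3, Δ3=5, Δ4=-1/3
row 1: diag=12, rhs=-8; c'=1/4, d'=-2/3
row 2: denom=12−3·1/4=45/4; d'=(-20−3·-2/3)/(45/4)=-8/5
row 3: denom=8−3·4/15=36/5; d'=(46−3·-8/5)/(36/5)=127/18
row 4: denom=8−1·5/36=283/36; d'=(-32−1·127/18)/(283/36)=-1406/283
back: M4=-1406/283
back: M3=127/18−5/36·-1406/283=2192/283
back: M2=-8/5−4/15·2192/283=-3112/849
back: M1=-2/3−1/4·-3112/849=212/849
M: M0=0, M1=212/849, M2=-3112/849, M3=2192/283, M4=-1406/283, M5=0
seg 0: a=-3, c=M0/2=0, d=(M1−M0)/(6·3)=106/7641, b=Δ0−h0·(2M0+M1)/6=1592/849
seg 1: a=3, c=M1/2=106/849, d=(M2−M1)/(6·3)=-554/2547, b=Δ1−h1·(2M1+M2)/6=1910/849
seg 2: a=5, c=M2/2=-1556/849, d=(M3−M2)/(6·3)=4844/7641, b=Δ2−h2·(2M2+M3)/6=-2440/849
seg 3: a=-3, c=M3/2=1096/283, d=(M4−M3)/(6·1)=-1799/849, b=Δ3−h3·(2M3+M4)/6=2756/849
seg 4: a=2, c=M4/2=-703/283, d=(M5−M4)/(6·3)=703/2547, b=Δ4−h4·(2M4+M5)/6=3935/849
t_q=23/2 → seg 4, τ=3/2; S=2+3935/849·τ+-703/283·τ²+703/2547·τ³=9723/2264

  seg 0: a=-3 b=1592/849 c=0 d=106/7641
  seg 1: a=3 b=1910/849 c=106/849 d=-554/2547
  seg 2: a=5 b=-2440/849 c=-1556/849 d=4844/7641
  seg 3: a=-3 b=2756/849 c=1096/283 d=-1799/849
  seg 4: a=2 b=3935/849 c=-703/283 d=703/2547
S(23/2) = 9723/2264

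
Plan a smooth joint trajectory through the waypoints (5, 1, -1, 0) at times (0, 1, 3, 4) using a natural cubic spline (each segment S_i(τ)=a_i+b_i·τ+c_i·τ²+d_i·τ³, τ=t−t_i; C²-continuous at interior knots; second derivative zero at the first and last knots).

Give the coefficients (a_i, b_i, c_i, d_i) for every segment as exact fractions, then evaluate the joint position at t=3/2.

Δ: Δ0=-4, Δ1=-1, Δ2=1
row 1: diag=6, rhs=18; c'=1/3, d'=3
row 2: denom=6−2·1/3=16/3; d'=(12−2·3)/(16/3)=9/8
back: M2=9/8
back: M1=3−1/3·9/8=21/8
M: M0=0, M1=21/8, M2=9/8, M3=0
seg 0: a=5, c=M0/2=0, d=(M1−M0)/(6·1)=7/16, b=Δ0−h0·(2M0+M1)/6=-71/16
seg 1: a=1, c=M1/2=21/16, d=(M2−M1)/(6·2)=-1/8, b=Δ1−h1·(2M1+M2)/6=-25/8
seg 2: a=-1, c=M2/2=9/16, d=(M3−M2)/(6·1)=-3/16, b=Δ2−h2·(2M2+M3)/6=5/8
t_q=3/2 → seg 1, τ=1/2; S=1+-25/8·τ+21/16·τ²+-1/8·τ³=-1/4

  seg 0: a=5 b=-71/16 c=0 d=7/16
  seg 1: a=1 b=-25/8 c=21/16 d=-1/8
  seg 2: a=-1 b=5/8 c=9/16 d=-3/16
S(3/2) = -1/4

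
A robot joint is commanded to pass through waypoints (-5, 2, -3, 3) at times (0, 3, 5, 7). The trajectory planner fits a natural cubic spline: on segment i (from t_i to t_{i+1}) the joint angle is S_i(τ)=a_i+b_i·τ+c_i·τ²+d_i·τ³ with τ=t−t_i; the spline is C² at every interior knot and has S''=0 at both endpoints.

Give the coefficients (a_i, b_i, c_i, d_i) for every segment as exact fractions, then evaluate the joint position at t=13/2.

  seg 0: a=-5 b=979/228 c=0 d=-149/684
  seg 1: a=2 b=-181/114 c=-149/76 d=343/456
  seg 2: a=-3 b=-23/57 c=97/38 d=-97/228
S(13/2) = 427/608

Δ: Δ0=7/3, Δ1=-5/2, Δ2=3
row 1: diag=10, rhs=-29; c'=1/5, d'=-29/10
row 2: denom=8−2·1/5=38/5; d'=(33−2·-29/10)/(38/5)=97/19
back: M2=97/19
back: M1=-29/10−1/5·97/19=-149/38
M: M0=0, M1=-149/38, M2=97/19, M3=0
seg 0: a=-5, c=M0/2=0, d=(M1−M0)/(6·3)=-149/684, b=Δ0−h0·(2M0+M1)/6=979/228
seg 1: a=2, c=M1/2=-149/76, d=(M2−M1)/(6·2)=343/456, b=Δ1−h1·(2M1+M2)/6=-181/114
seg 2: a=-3, c=M2/2=97/38, d=(M3−M2)/(6·2)=-97/228, b=Δ2−h2·(2M2+M3)/6=-23/57
t_q=13/2 → seg 2, τ=3/2; S=-3+-23/57·τ+97/38·τ²+-97/228·τ³=427/608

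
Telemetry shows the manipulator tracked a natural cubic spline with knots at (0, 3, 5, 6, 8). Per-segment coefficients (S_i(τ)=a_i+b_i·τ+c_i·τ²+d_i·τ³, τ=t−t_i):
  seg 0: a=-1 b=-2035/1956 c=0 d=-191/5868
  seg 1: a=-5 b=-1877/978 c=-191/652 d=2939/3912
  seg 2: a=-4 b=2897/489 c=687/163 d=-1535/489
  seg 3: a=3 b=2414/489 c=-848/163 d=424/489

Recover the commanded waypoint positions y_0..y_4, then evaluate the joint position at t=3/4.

y_0=-1 y_1=-5 y_2=-4 y_3=3 y_4=-1
S(3/4) = -74861/41728

y_0 = S_0(0) = a_0 = -1
y_1 = S_1(0) = a_1 = -5
y_2 = S_2(0) = a_2 = -4
y_3 = S_3(0) = a_3 = 3
y_4 = S_3(2) = -1
t_q=3/4 is in segment 0 (τ=3/4); S_0(τ)=-74861/41728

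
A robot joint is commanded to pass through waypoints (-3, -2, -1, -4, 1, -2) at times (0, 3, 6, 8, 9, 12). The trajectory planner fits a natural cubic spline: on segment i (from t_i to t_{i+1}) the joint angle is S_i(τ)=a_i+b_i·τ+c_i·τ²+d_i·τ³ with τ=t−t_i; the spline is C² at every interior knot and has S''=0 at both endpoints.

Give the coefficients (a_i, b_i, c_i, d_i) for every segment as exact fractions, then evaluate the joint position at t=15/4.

Δ: Δ0=1/3, Δ1=1/3, Δ2=-3/2, Δ3=5, Δ4=-1
row 1: diag=12, rhs=0; c'=1/4, d'=0
row 2: denom=10−3·1/4=37/4; d'=(-11−3·0)/(37/4)=-44/37
row 3: denom=6−2·8/37=206/37; d'=(39−2·-44/37)/(206/37)=1531/206
row 4: denom=8−1·37/206=1611/206; d'=(-36−1·1531/206)/(1611/206)=-8947/1611
back: M4=-8947/1611
back: M3=1531/206−37/206·-8947/1611=13580/1611
back: M2=-44/37−8/37·13580/1611=-4852/1611
back: M1=0−1/4·-4852/1611=1213/1611
M: M0=0, M1=1213/1611, M2=-4852/1611, M3=13580/1611, M4=-8947/1611, M5=0
seg 0: a=-3, c=M0/2=0, d=(M1−M0)/(6·3)=1213/28998, b=Δ0−h0·(2M0+M1)/6=-139/3222
seg 1: a=-2, c=M1/2=1213/3222, d=(M2−M1)/(6·3)=-6065/28998, b=Δ1−h1·(2M1+M2)/6=1750/1611
seg 2: a=-1, c=M2/2=-2426/1611, d=(M3−M2)/(6·2)=512/537, b=Δ2−h2·(2M2+M3)/6=-7417/3222
seg 3: a=-4, c=M3/2=6790/1611, d=(M4−M3)/(6·1)=-2503/1074, b=Δ3−h3·(2M3+M4)/6=10039/3222
seg 4: a=1, c=M4/2=-8947/3222, d=(M5−M4)/(6·3)=8947/28998, b=Δ4−h4·(2M4+M5)/6=7336/1611
t_q=15/4 → seg 1, τ=3/4; S=-2+1750/1611·τ+1213/3222·τ²+-6065/28998·τ³=-24327/22912

  seg 0: a=-3 b=-139/3222 c=0 d=1213/28998
  seg 1: a=-2 b=1750/1611 c=1213/3222 d=-6065/28998
  seg 2: a=-1 b=-7417/3222 c=-2426/1611 d=512/537
  seg 3: a=-4 b=10039/3222 c=6790/1611 d=-2503/1074
  seg 4: a=1 b=7336/1611 c=-8947/3222 d=8947/28998
S(15/4) = -24327/22912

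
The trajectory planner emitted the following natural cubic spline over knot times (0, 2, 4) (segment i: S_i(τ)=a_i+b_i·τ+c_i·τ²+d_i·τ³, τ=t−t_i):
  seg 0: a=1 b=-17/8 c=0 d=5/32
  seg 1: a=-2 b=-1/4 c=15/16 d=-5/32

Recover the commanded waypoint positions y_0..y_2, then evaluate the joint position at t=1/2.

y_0=1 y_1=-2 y_2=0
S(1/2) = -11/256

y_0 = S_0(0) = a_0 = 1
y_1 = S_1(0) = a_1 = -2
y_2 = S_1(2) = 0
t_q=1/2 is in segment 0 (τ=1/2); S_0(τ)=-11/256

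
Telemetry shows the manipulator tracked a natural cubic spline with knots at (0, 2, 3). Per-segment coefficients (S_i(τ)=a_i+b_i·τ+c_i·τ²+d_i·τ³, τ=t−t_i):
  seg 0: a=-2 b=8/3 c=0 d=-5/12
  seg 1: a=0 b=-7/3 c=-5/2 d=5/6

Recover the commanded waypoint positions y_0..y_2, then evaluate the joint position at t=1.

y_0 = S_0(0) = a_0 = -2
y_1 = S_1(0) = a_1 = 0
y_2 = S_1(1) = -4
t_q=1 is in segment 0 (τ=1); S_0(τ)=1/4

y_0=-2 y_1=0 y_2=-4
S(1) = 1/4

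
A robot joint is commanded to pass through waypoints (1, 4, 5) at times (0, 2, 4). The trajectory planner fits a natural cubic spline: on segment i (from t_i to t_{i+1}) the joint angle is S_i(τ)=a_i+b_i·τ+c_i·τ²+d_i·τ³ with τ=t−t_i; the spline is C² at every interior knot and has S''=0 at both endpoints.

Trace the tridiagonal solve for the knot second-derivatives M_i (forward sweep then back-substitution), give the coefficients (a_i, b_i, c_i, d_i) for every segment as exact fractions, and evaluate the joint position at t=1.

Δ: Δ0=3/2, Δ1=1/2
row 1: diag=8, rhs=-6; c'=1/4, d'=-3/4
back: M1=-3/4
M: M0=0, M1=-3/4, M2=0
seg 0: a=1, c=M0/2=0, d=(M1−M0)/(6·2)=-1/16, b=Δ0−h0·(2M0+M1)/6=7/4
seg 1: a=4, c=M1/2=-3/8, d=(M2−M1)/(6·2)=1/16, b=Δ1−h1·(2M1+M2)/6=1
t_q=1 → seg 0, τ=1; S=1+7/4·τ+0·τ²+-1/16·τ³=43/16

  seg 0: a=1 b=7/4 c=0 d=-1/16
  seg 1: a=4 b=1 c=-3/8 d=1/16
S(1) = 43/16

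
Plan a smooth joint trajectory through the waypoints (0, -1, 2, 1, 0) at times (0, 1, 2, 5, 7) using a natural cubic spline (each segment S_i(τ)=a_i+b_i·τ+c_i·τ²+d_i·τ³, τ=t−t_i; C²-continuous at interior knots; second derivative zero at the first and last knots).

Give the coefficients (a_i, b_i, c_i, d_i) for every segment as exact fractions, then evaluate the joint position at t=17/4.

Δ: Δ0=-1, Δ1=3, Δ2=-1/3, Δ3=-1/2
row 1: diag=4, rhs=24; c'=1/4, d'=6
row 2: denom=8−1·1/4=31/4; d'=(-20−1·6)/(31/4)=-104/31
row 3: denom=10−3·12/31=274/31; d'=(-1−3·-104/31)/(274/31)=281/274
back: M3=281/274
back: M2=-104/31−12/31·281/274=-514/137
back: M1=6−1/4·-514/137=1901/274
M: M0=0, M1=1901/274, M2=-514/137, M3=281/274, M4=0
seg 0: a=0, c=M0/2=0, d=(M1−M0)/(6·1)=1901/1644, b=Δ0−h0·(2M0+M1)/6=-3545/1644
seg 1: a=-1, c=M1/2=1901/548, d=(M2−M1)/(6·1)=-2929/1644, b=Δ1−h1·(2M1+M2)/6=1079/822
seg 2: a=2, c=M2/2=-257/137, d=(M3−M2)/(6·3)=1309/4932, b=Δ2−h2·(2M2+M3)/6=4777/1644
seg 3: a=1, c=M3/2=281/548, d=(M4−M3)/(6·2)=-281/3288, b=Δ3−h3·(2M3+M4)/6=-973/822
t_q=17/4 → seg 2, τ=9/4; S=2+4777/1644·τ+-257/137·τ²+1309/4932·τ³=72397/35072

  seg 0: a=0 b=-3545/1644 c=0 d=1901/1644
  seg 1: a=-1 b=1079/822 c=1901/548 d=-2929/1644
  seg 2: a=2 b=4777/1644 c=-257/137 d=1309/4932
  seg 3: a=1 b=-973/822 c=281/548 d=-281/3288
S(17/4) = 72397/35072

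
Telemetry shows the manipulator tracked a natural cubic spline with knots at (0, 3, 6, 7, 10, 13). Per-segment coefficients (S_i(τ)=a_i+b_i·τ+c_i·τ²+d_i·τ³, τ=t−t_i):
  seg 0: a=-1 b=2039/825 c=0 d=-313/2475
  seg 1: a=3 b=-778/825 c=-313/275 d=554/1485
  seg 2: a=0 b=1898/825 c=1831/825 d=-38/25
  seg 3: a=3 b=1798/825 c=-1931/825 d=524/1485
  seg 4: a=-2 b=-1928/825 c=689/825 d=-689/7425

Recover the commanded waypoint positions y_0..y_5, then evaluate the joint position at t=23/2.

y_0=-1 y_1=3 y_2=0 y_3=3 y_4=-2 y_5=-4
S(23/2) = -8667/2200

y_0 = S_0(0) = a_0 = -1
y_1 = S_1(0) = a_1 = 3
y_2 = S_2(0) = a_2 = 0
y_3 = S_3(0) = a_3 = 3
y_4 = S_4(0) = a_4 = -2
y_5 = S_4(3) = -4
t_q=23/2 is in segment 4 (τ=3/2); S_4(τ)=-8667/2200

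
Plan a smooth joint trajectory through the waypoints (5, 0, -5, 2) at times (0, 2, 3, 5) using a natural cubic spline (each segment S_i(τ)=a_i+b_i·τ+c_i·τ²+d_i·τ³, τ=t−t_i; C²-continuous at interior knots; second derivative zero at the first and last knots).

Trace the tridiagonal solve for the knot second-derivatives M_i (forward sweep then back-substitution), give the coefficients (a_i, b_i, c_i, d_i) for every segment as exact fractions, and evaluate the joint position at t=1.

Δ: Δ0=-5/2, Δ1=-5, Δ2=7/2
row 1: diag=6, rhs=-15; c'=1/6, d'=-5/2
row 2: denom=6−1·1/6=35/6; d'=(51−1·-5/2)/(35/6)=321/35
back: M2=321/35
back: M1=-5/2−1/6·321/35=-141/35
M: M0=0, M1=-141/35, M2=321/35, M3=0
seg 0: a=5, c=M0/2=0, d=(M1−M0)/(6·2)=-47/140, b=Δ0−h0·(2M0+M1)/6=-81/70
seg 1: a=0, c=M1/2=-141/70, d=(M2−M1)/(6·1)=11/5, b=Δ1−h1·(2M1+M2)/6=-363/70
seg 2: a=-5, c=M2/2=321/70, d=(M3−M2)/(6·2)=-107/140, b=Δ2−h2·(2M2+M3)/6=-183/70
t_q=1 → seg 0, τ=1; S=5+-81/70·τ+0·τ²+-47/140·τ³=491/140

  seg 0: a=5 b=-81/70 c=0 d=-47/140
  seg 1: a=0 b=-363/70 c=-141/70 d=11/5
  seg 2: a=-5 b=-183/70 c=321/70 d=-107/140
S(1) = 491/140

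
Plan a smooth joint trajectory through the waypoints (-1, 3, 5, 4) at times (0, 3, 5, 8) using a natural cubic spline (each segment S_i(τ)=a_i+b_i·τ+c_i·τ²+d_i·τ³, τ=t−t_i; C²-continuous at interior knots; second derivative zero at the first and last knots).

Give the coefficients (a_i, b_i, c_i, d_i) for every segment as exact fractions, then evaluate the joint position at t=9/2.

Δ: Δ0=4/3, Δ1=1, Δ2=-1/3
row 1: diag=10, rhs=-2; c'=1/5, d'=-1/5
row 2: denom=10−2·1/5=48/5; d'=(-8−2·-1/5)/(48/5)=-19/24
back: M2=-19/24
back: M1=-1/5−1/5·-19/24=-1/24
M: M0=0, M1=-1/24, M2=-19/24, M3=0
seg 0: a=-1, c=M0/2=0, d=(M1−M0)/(6·3)=-1/432, b=Δ0−h0·(2M0+M1)/6=65/48
seg 1: a=3, c=M1/2=-1/48, d=(M2−M1)/(6·2)=-1/16, b=Δ1−h1·(2M1+M2)/6=31/24
seg 2: a=5, c=M2/2=-19/48, d=(M3−M2)/(6·3)=19/432, b=Δ2−h2·(2M2+M3)/6=11/24
t_q=9/2 → seg 1, τ=3/2; S=3+31/24·τ+-1/48·τ²+-1/16·τ³=599/128

  seg 0: a=-1 b=65/48 c=0 d=-1/432
  seg 1: a=3 b=31/24 c=-1/48 d=-1/16
  seg 2: a=5 b=11/24 c=-19/48 d=19/432
S(9/2) = 599/128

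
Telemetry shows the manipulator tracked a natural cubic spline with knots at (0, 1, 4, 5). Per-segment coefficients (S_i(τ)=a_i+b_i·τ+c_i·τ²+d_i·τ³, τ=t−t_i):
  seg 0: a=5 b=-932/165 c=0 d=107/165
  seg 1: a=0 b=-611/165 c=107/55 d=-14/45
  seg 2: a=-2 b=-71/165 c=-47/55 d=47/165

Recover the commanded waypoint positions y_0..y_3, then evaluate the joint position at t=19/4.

y_0 = S_0(0) = a_0 = 5
y_1 = S_1(0) = a_1 = 0
y_2 = S_2(0) = a_2 = -2
y_3 = S_2(1) = -3
t_q=19/4 is in segment 2 (τ=3/4); S_2(τ)=-1889/704

y_0=5 y_1=0 y_2=-2 y_3=-3
S(19/4) = -1889/704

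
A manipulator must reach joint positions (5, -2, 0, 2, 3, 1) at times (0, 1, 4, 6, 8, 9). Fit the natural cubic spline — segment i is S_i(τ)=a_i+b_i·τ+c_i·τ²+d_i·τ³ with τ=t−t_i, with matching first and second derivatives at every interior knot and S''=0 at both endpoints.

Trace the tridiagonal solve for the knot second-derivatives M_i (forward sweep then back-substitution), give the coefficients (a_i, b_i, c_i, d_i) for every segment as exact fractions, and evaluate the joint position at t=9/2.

  seg 0: a=5 b=-17761/2199 c=0 d=2368/2199
  seg 1: a=-2 b=-10657/2199 c=2368/733 d=-1021/2199
  seg 2: a=0 b=4400/2199 c=-695/733 d=1969/8796
  seg 3: a=2 b=1967/2199 c=579/1466 d=-5209/17592
  seg 4: a=3 b=-4745/4398 c=-4051/2932 d=4051/8796
S(9/2) = 18563/23456

Δ: Δ0=-7, Δ1=2/3, Δ2=1, Δ3=1/2, Δ4=-2
row 1: diag=8, rhs=46; c'=3/8, d'=23/4
row 2: denom=10−3·3/8=71/8; d'=(2−3·23/4)/(71/8)=-122/71
row 3: denom=8−2·16/71=536/71; d'=(-3−2·-122/71)/(536/71)=31/536
row 4: denom=6−2·71/268=733/134; d'=(-15−2·31/536)/(733/134)=-4051/1466
back: M4=-4051/1466
back: M3=31/536−71/268·-4051/1466=579/733
back: M2=-122/71−16/71·579/733=-1390/733
back: M1=23/4−3/8·-1390/733=4736/733
M: M0=0, M1=4736/733, M2=-1390/733, M3=579/733, M4=-4051/1466, M5=0
seg 0: a=5, c=M0/2=0, d=(M1−M0)/(6·1)=2368/2199, b=Δ0−h0·(2M0+M1)/6=-17761/2199
seg 1: a=-2, c=M1/2=2368/733, d=(M2−M1)/(6·3)=-1021/2199, b=Δ1−h1·(2M1+M2)/6=-10657/2199
seg 2: a=0, c=M2/2=-695/733, d=(M3−M2)/(6·2)=1969/8796, b=Δ2−h2·(2M2+M3)/6=4400/2199
seg 3: a=2, c=M3/2=579/1466, d=(M4−M3)/(6·2)=-5209/17592, b=Δ3−h3·(2M3+M4)/6=1967/2199
seg 4: a=3, c=M4/2=-4051/2932, d=(M5−M4)/(6·1)=4051/8796, b=Δ4−h4·(2M4+M5)/6=-4745/4398
t_q=9/2 → seg 2, τ=1/2; S=0+4400/2199·τ+-695/733·τ²+1969/8796·τ³=18563/23456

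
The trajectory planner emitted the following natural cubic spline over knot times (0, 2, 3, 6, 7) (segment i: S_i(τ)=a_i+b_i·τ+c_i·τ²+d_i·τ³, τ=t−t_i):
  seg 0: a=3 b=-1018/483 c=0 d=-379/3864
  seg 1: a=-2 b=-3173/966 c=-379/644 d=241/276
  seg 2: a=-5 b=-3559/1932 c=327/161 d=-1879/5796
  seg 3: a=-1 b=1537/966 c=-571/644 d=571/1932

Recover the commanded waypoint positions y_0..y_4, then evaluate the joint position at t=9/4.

y_0 = S_0(0) = a_0 = 3
y_1 = S_1(0) = a_1 = -2
y_2 = S_2(0) = a_2 = -5
y_3 = S_3(0) = a_3 = -1
y_4 = S_3(1) = 0
t_q=9/4 is in segment 1 (τ=1/4); S_1(τ)=-5097/1792

y_0=3 y_1=-2 y_2=-5 y_3=-1 y_4=0
S(9/4) = -5097/1792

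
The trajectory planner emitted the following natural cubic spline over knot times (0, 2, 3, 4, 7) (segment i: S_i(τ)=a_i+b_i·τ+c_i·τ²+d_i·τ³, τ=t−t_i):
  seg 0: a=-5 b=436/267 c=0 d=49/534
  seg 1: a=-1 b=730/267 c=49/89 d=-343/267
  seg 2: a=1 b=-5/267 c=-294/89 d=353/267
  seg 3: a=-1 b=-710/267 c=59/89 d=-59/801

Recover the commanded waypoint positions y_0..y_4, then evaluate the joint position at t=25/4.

y_0=-5 y_1=-1 y_2=1 y_3=-1 y_4=-5
S(25/4) = -25439/5696

y_0 = S_0(0) = a_0 = -5
y_1 = S_1(0) = a_1 = -1
y_2 = S_2(0) = a_2 = 1
y_3 = S_3(0) = a_3 = -1
y_4 = S_3(3) = -5
t_q=25/4 is in segment 3 (τ=9/4); S_3(τ)=-25439/5696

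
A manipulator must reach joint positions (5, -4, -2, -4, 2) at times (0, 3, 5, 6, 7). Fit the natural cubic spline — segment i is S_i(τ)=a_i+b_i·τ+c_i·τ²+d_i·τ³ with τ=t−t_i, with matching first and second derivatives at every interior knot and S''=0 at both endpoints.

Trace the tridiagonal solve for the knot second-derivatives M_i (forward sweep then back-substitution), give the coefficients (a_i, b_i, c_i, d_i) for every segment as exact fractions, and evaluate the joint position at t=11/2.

  seg 0: a=5 b=-519/107 c=0 d=22/107
  seg 1: a=-4 b=75/107 c=198/107 d=-91/107
  seg 2: a=-2 b=-225/107 c=-348/107 d=359/107
  seg 3: a=-4 b=156/107 c=729/107 d=-243/107
S(11/2) = -2949/856

Δ: Δ0=-3, Δ1=1, Δ2=-2, Δ3=6
row 1: diag=10, rhs=24; c'=1/5, d'=12/5
row 2: denom=6−2·1/5=28/5; d'=(-18−2·12/5)/(28/5)=-57/14
row 3: denom=4−1·5/28=107/28; d'=(48−1·-57/14)/(107/28)=1458/107
back: M3=1458/107
back: M2=-57/14−5/28·1458/107=-696/107
back: M1=12/5−1/5·-696/107=396/107
M: M0=0, M1=396/107, M2=-696/107, M3=1458/107, M4=0
seg 0: a=5, c=M0/2=0, d=(M1−M0)/(6·3)=22/107, b=Δ0−h0·(2M0+M1)/6=-519/107
seg 1: a=-4, c=M1/2=198/107, d=(M2−M1)/(6·2)=-91/107, b=Δ1−h1·(2M1+M2)/6=75/107
seg 2: a=-2, c=M2/2=-348/107, d=(M3−M2)/(6·1)=359/107, b=Δ2−h2·(2M2+M3)/6=-225/107
seg 3: a=-4, c=M3/2=729/107, d=(M4−M3)/(6·1)=-243/107, b=Δ3−h3·(2M3+M4)/6=156/107
t_q=11/2 → seg 2, τ=1/2; S=-2+-225/107·τ+-348/107·τ²+359/107·τ³=-2949/856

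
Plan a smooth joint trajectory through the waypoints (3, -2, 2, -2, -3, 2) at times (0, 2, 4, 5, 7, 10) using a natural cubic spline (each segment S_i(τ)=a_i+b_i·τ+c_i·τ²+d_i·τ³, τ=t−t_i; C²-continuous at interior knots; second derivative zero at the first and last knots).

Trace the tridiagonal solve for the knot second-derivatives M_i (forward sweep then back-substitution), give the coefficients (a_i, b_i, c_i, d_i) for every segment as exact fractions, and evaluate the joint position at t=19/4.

Δ: Δ0=-5/2, Δ1=2, Δ2=-4, Δ3=-1/2, Δ4=5/3
row 1: diag=8, rhs=27; c'=1/4, d'=27/8
row 2: denom=6−2·1/4=11/2; d'=(-36−2·27/8)/(11/2)=-171/22
row 3: denom=6−1·2/11=64/11; d'=(21−1·-171/22)/(64/11)=633/128
row 4: denom=10−2·11/32=149/16; d'=(13−2·633/128)/(149/16)=199/596
back: M4=199/596
back: M3=633/128−11/32·199/596=2879/596
back: M2=-171/22−2/11·2879/596=-1289/149
back: M1=27/8−1/4·-1289/149=6601/1192
M: M0=0, M1=6601/1192, M2=-1289/149, M3=2879/596, M4=199/596, M5=0
seg 0: a=3, c=M0/2=0, d=(M1−M0)/(6·2)=6601/14304, b=Δ0−h0·(2M0+M1)/6=-15541/3576
seg 1: a=-2, c=M1/2=6601/2384, d=(M2−M1)/(6·2)=-16913/14304, b=Δ1−h1·(2M1+M2)/6=2131/1788
seg 2: a=2, c=M2/2=-1289/298, d=(M3−M2)/(6·1)=8035/3576, b=Δ2−h2·(2M2+M3)/6=-6871/3576
seg 3: a=-2, c=M3/2=2879/1192, d=(M4−M3)/(6·2)=-335/894, b=Δ3−h3·(2M3+M4)/6=-6851/1788
seg 4: a=-3, c=M4/2=199/1192, d=(M5−M4)/(6·3)=-199/10728, b=Δ4−h4·(2M4+M5)/6=2383/1788
t_q=19/4 → seg 2, τ=3/4; S=2+-6871/3576·τ+-1289/298·τ²+8035/3576·τ³=-70661/76288

  seg 0: a=3 b=-15541/3576 c=0 d=6601/14304
  seg 1: a=-2 b=2131/1788 c=6601/2384 d=-16913/14304
  seg 2: a=2 b=-6871/3576 c=-1289/298 d=8035/3576
  seg 3: a=-2 b=-6851/1788 c=2879/1192 d=-335/894
  seg 4: a=-3 b=2383/1788 c=199/1192 d=-199/10728
S(19/4) = -70661/76288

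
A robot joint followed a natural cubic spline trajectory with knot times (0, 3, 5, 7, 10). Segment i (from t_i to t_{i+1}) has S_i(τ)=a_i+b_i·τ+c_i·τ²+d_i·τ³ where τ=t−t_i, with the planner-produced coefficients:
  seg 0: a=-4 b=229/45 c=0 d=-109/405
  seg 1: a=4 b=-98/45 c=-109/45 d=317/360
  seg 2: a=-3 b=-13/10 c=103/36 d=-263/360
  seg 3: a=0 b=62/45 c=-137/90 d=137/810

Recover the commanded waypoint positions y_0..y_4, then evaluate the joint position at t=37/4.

y_0 = S_0(0) = a_0 = -4
y_1 = S_1(0) = a_1 = 4
y_2 = S_2(0) = a_2 = -3
y_3 = S_3(0) = a_3 = 0
y_4 = S_3(3) = -5
t_q=37/4 is in segment 3 (τ=9/4); S_3(τ)=-343/128

y_0=-4 y_1=4 y_2=-3 y_3=0 y_4=-5
S(37/4) = -343/128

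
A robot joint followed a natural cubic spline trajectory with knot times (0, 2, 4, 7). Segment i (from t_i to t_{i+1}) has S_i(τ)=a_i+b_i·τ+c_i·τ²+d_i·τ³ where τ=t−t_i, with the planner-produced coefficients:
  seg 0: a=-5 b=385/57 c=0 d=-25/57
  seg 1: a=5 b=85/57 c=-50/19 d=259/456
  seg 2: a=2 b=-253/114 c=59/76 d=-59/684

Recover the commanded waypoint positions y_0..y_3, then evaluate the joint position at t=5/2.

y_0=-5 y_1=5 y_2=2 y_3=0
S(5/2) = 6273/1216

y_0 = S_0(0) = a_0 = -5
y_1 = S_1(0) = a_1 = 5
y_2 = S_2(0) = a_2 = 2
y_3 = S_2(3) = 0
t_q=5/2 is in segment 1 (τ=1/2); S_1(τ)=6273/1216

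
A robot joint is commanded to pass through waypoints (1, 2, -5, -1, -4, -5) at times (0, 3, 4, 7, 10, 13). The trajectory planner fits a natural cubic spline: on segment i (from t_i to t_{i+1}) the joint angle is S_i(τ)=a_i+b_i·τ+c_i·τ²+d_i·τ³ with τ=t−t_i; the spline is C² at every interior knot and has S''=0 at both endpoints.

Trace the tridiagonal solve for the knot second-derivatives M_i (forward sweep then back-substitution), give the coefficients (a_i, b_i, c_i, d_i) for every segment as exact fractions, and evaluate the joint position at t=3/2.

  seg 0: a=1 b=3064/849 c=0 d=-103/283
  seg 1: a=2 b=-5279/849 c=-927/283 d=2117/849
  seg 2: a=-5 b=-4490/849 c=1190/283 d=-1696/2547
  seg 3: a=-1 b=1666/849 c=-506/283 d=2039/7641
  seg 4: a=-4 b=-1325/849 c=521/849 d=-521/7641
S(3/2) = 11739/2264

Δ: Δ0=1/3, Δ1=-7, Δ2=4/3, Δ3=-1, Δ4=-1/3
row 1: diag=8, rhs=-44; c'=1/8, d'=-11/2
row 2: denom=8−1·1/8=63/8; d'=(50−1·-11/2)/(63/8)=148/21
row 3: denom=12−3·8/21=76/7; d'=(-14−3·148/21)/(76/7)=-123/38
row 4: denom=12−3·21/76=849/76; d'=(4−3·-123/38)/(849/76)=1042/849
back: M4=1042/849
back: M3=-123/38−21/76·1042/849=-1012/283
back: M2=148/21−8/21·-1012/283=2380/283
back: M1=-11/2−1/8·2380/283=-1854/283
M: M0=0, M1=-1854/283, M2=2380/283, M3=-1012/283, M4=1042/849, M5=0
seg 0: a=1, c=M0/2=0, d=(M1−M0)/(6·3)=-103/283, b=Δ0−h0·(2M0+M1)/6=3064/849
seg 1: a=2, c=M1/2=-927/283, d=(M2−M1)/(6·1)=2117/849, b=Δ1−h1·(2M1+M2)/6=-5279/849
seg 2: a=-5, c=M2/2=1190/283, d=(M3−M2)/(6·3)=-1696/2547, b=Δ2−h2·(2M2+M3)/6=-4490/849
seg 3: a=-1, c=M3/2=-506/283, d=(M4−M3)/(6·3)=2039/7641, b=Δ3−h3·(2M3+M4)/6=1666/849
seg 4: a=-4, c=M4/2=521/849, d=(M5−M4)/(6·3)=-521/7641, b=Δ4−h4·(2M4+M5)/6=-1325/849
t_q=3/2 → seg 0, τ=3/2; S=1+3064/849·τ+0·τ²+-103/283·τ³=11739/2264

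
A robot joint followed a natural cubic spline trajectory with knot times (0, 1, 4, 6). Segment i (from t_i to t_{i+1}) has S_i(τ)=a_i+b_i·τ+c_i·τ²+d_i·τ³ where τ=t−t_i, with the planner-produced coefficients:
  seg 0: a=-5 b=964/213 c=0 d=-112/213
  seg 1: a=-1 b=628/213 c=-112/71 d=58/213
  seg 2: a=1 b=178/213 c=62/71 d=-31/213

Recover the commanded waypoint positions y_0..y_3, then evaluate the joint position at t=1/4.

y_0 = S_0(0) = a_0 = -5
y_1 = S_1(0) = a_1 = -1
y_2 = S_2(0) = a_2 = 1
y_3 = S_2(2) = 5
t_q=1/4 is in segment 0 (τ=1/4); S_0(τ)=-1101/284

y_0=-5 y_1=-1 y_2=1 y_3=5
S(1/4) = -1101/284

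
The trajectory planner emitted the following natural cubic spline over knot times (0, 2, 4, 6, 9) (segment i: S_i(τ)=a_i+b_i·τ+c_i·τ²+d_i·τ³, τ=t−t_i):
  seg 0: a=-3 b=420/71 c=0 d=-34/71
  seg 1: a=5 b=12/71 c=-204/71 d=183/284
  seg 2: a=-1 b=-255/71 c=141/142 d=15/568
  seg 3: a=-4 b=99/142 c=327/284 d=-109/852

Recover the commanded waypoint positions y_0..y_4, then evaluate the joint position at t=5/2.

y_0=-3 y_1=5 y_2=-1 y_3=-4 y_4=5
S(5/2) = 10103/2272

y_0 = S_0(0) = a_0 = -3
y_1 = S_1(0) = a_1 = 5
y_2 = S_2(0) = a_2 = -1
y_3 = S_3(0) = a_3 = -4
y_4 = S_3(3) = 5
t_q=5/2 is in segment 1 (τ=1/2); S_1(τ)=10103/2272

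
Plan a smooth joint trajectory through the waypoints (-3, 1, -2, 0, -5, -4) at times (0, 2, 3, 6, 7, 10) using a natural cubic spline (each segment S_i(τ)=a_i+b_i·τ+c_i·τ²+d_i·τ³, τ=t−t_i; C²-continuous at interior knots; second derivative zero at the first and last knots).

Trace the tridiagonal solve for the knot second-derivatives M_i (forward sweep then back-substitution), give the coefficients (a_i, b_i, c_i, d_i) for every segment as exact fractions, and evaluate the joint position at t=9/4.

  seg 0: a=-3 b=10144/2529 c=0 d=-2543/5058
  seg 1: a=1 b=-5114/2529 c=-2543/843 d=5156/2529
  seg 2: a=-2 b=-4904/2529 c=871/281 d=-16927/22761
  seg 3: a=0 b=-8651/2529 c=-9088/2529 d=566/281
  seg 4: a=-5 b=-11545/2529 c=6194/2529 d=-6194/22761
S(9/4) = 1139/3372

Δ: Δ0=2, Δ1=-3, Δ2=2/3, Δ3=-5, Δ4=1/3
row 1: diag=6, rhs=-30; c'=1/6, d'=-5
row 2: denom=8−1·1/6=47/6; d'=(22−1·-5)/(47/6)=162/47
row 3: denom=8−3·18/47=322/47; d'=(-34−3·162/47)/(322/47)=-1042/161
row 4: denom=8−1·47/322=2529/322; d'=(32−1·-1042/161)/(2529/322)=12388/2529
back: M4=12388/2529
back: M3=-1042/161−47/322·12388/2529=-18176/2529
back: M2=162/47−18/47·-18176/2529=1742/281
back: M1=-5−1/6·1742/281=-5086/843
M: M0=0, M1=-5086/843, M2=1742/281, M3=-18176/2529, M4=12388/2529, M5=0
seg 0: a=-3, c=M0/2=0, d=(M1−M0)/(6·2)=-2543/5058, b=Δ0−h0·(2M0+M1)/6=10144/2529
seg 1: a=1, c=M1/2=-2543/843, d=(M2−M1)/(6·1)=5156/2529, b=Δ1−h1·(2M1+M2)/6=-5114/2529
seg 2: a=-2, c=M2/2=871/281, d=(M3−M2)/(6·3)=-16927/22761, b=Δ2−h2·(2M2+M3)/6=-4904/2529
seg 3: a=0, c=M3/2=-9088/2529, d=(M4−M3)/(6·1)=566/281, b=Δ3−h3·(2M3+M4)/6=-8651/2529
seg 4: a=-5, c=M4/2=6194/2529, d=(M5−M4)/(6·3)=-6194/22761, b=Δ4−h4·(2M4+M5)/6=-11545/2529
t_q=9/4 → seg 1, τ=1/4; S=1+-5114/2529·τ+-2543/843·τ²+5156/2529·τ³=1139/3372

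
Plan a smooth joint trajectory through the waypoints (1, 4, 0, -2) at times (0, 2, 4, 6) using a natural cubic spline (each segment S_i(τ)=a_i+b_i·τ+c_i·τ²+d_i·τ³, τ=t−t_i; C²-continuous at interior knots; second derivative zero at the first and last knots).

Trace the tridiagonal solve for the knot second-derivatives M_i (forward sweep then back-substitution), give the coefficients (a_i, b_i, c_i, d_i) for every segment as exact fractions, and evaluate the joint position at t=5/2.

Δ: Δ0=3/2, Δ1=-2, Δ2=-1
row 1: diag=8, rhs=-21; c'=1/4, d'=-21/8
row 2: denom=8−2·1/4=15/2; d'=(6−2·-21/8)/(15/2)=3/2
back: M2=3/2
back: M1=-21/8−1/4·3/2=-3
M: M0=0, M1=-3, M2=3/2, M3=0
seg 0: a=1, c=M0/2=0, d=(M1−M0)/(6·2)=-1/4, b=Δ0−h0·(2M0+M1)/6=5/2
seg 1: a=4, c=M1/2=-3/2, d=(M2−M1)/(6·2)=3/8, b=Δ1−h1·(2M1+M2)/6=-1/2
seg 2: a=0, c=M2/2=3/4, d=(M3−M2)/(6·2)=-1/8, b=Δ2−h2·(2M2+M3)/6=-2
t_q=5/2 → seg 1, τ=1/2; S=4+-1/2·τ+-3/2·τ²+3/8·τ³=219/64

  seg 0: a=1 b=5/2 c=0 d=-1/4
  seg 1: a=4 b=-1/2 c=-3/2 d=3/8
  seg 2: a=0 b=-2 c=3/4 d=-1/8
S(5/2) = 219/64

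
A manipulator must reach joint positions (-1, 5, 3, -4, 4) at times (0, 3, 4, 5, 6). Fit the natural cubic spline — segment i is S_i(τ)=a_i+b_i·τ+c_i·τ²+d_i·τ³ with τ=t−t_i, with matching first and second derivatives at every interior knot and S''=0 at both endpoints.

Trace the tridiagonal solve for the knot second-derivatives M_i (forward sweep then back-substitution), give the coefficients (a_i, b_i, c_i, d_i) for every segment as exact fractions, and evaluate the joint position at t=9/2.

Δ: Δ0=2, Δ1=-2, Δ2=-7, Δ3=8
row 1: diag=8, rhs=-24; c'=1/8, d'=-3
row 2: denom=4−1·1/8=31/8; d'=(-30−1·-3)/(31/8)=-216/31
row 3: denom=4−1·8/31=116/31; d'=(90−1·-216/31)/(116/31)=1503/58
back: M3=1503/58
back: M2=-216/31−8/31·1503/58=-396/29
back: M1=-3−1/8·-396/29=-75/58
M: M0=0, M1=-75/58, M2=-396/29, M3=1503/58, M4=0
seg 0: a=-1, c=M0/2=0, d=(M1−M0)/(6·3)=-25/348, b=Δ0−h0·(2M0+M1)/6=307/116
seg 1: a=5, c=M1/2=-75/116, d=(M2−M1)/(6·1)=-239/116, b=Δ1−h1·(2M1+M2)/6=41/58
seg 2: a=3, c=M2/2=-198/29, d=(M3−M2)/(6·1)=765/116, b=Δ2−h2·(2M2+M3)/6=-785/116
seg 3: a=-4, c=M3/2=1503/116, d=(M4−M3)/(6·1)=-501/116, b=Δ3−h3·(2M3+M4)/6=-37/58
t_q=9/2 → seg 2, τ=1/2; S=3+-785/116·τ+-198/29·τ²+765/116·τ³=-1175/928

  seg 0: a=-1 b=307/116 c=0 d=-25/348
  seg 1: a=5 b=41/58 c=-75/116 d=-239/116
  seg 2: a=3 b=-785/116 c=-198/29 d=765/116
  seg 3: a=-4 b=-37/58 c=1503/116 d=-501/116
S(9/2) = -1175/928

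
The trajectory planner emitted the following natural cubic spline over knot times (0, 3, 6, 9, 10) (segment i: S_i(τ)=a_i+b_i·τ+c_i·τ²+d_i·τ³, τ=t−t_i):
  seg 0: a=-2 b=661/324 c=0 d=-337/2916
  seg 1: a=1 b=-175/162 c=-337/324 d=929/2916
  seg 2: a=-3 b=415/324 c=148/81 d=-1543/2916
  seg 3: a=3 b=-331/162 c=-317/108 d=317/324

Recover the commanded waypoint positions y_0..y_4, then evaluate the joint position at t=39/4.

y_0=-2 y_1=1 y_2=-3 y_3=3 y_4=-1
S(39/4) = 1585/6912

y_0 = S_0(0) = a_0 = -2
y_1 = S_1(0) = a_1 = 1
y_2 = S_2(0) = a_2 = -3
y_3 = S_3(0) = a_3 = 3
y_4 = S_3(1) = -1
t_q=39/4 is in segment 3 (τ=3/4); S_3(τ)=1585/6912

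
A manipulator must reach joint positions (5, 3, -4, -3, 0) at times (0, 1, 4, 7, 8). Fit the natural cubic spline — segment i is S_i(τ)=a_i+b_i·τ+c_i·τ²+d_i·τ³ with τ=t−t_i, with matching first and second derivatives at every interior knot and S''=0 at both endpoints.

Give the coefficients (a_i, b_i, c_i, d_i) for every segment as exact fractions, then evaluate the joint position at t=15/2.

Δ: Δ0=-2, Δ1=-7/3, Δ2=1/3, Δ3=3
row 1: diag=8, rhs=-2; c'=3/8, d'=-1/4
row 2: denom=12−3·3/8=87/8; d'=(16−3·-1/4)/(87/8)=134/87
row 3: denom=8−3·8/29=208/29; d'=(16−3·134/87)/(208/29)=165/104
back: M3=165/104
back: M2=134/87−8/29·165/104=43/39
back: M1=-1/4−3/8·43/39=-69/104
M: M0=0, M1=-69/104, M2=43/39, M3=165/104, M4=0
seg 0: a=5, c=M0/2=0, d=(M1−M0)/(6·1)=-23/208, b=Δ0−h0·(2M0+M1)/6=-393/208
seg 1: a=3, c=M1/2=-69/208, d=(M2−M1)/(6·3)=551/5616, b=Δ1−h1·(2M1+M2)/6=-231/104
seg 2: a=-4, c=M2/2=43/78, d=(M3−M2)/(6·3)=151/5616, b=Δ2−h2·(2M2+M3)/6=-25/16
seg 3: a=-3, c=M3/2=165/208, d=(M4−M3)/(6·1)=-55/208, b=Δ3−h3·(2M3+M4)/6=257/104
t_q=15/2 → seg 3, τ=1/2; S=-3+257/104·τ+165/208·τ²+-55/208·τ³=-2661/1664

  seg 0: a=5 b=-393/208 c=0 d=-23/208
  seg 1: a=3 b=-231/104 c=-69/208 d=551/5616
  seg 2: a=-4 b=-25/16 c=43/78 d=151/5616
  seg 3: a=-3 b=257/104 c=165/208 d=-55/208
S(15/2) = -2661/1664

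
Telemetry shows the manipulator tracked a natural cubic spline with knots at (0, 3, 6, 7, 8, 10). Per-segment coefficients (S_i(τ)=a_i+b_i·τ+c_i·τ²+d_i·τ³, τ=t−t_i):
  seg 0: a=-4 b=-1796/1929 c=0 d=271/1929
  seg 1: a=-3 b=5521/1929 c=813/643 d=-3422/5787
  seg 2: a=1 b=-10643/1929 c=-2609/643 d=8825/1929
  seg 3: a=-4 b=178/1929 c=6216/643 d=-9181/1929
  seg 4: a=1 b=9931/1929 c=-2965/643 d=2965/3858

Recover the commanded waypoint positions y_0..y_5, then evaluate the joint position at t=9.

y_0=-4 y_1=-3 y_2=1 y_3=-4 y_4=1 y_5=-1
S(9) = 2965/1286

y_0 = S_0(0) = a_0 = -4
y_1 = S_1(0) = a_1 = -3
y_2 = S_2(0) = a_2 = 1
y_3 = S_3(0) = a_3 = -4
y_4 = S_4(0) = a_4 = 1
y_5 = S_4(2) = -1
t_q=9 is in segment 4 (τ=1); S_4(τ)=2965/1286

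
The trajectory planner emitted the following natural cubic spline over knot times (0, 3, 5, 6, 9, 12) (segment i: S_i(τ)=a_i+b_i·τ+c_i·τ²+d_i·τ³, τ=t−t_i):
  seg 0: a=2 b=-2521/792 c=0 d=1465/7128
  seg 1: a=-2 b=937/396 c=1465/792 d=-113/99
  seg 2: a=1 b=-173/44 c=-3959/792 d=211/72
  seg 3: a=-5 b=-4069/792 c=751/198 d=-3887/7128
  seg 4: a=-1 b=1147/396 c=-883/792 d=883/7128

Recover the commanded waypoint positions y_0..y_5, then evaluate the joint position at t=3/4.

y_0=2 y_1=-2 y_2=1 y_3=-5 y_4=-1 y_5=1
S(3/4) = -1693/5632

y_0 = S_0(0) = a_0 = 2
y_1 = S_1(0) = a_1 = -2
y_2 = S_2(0) = a_2 = 1
y_3 = S_3(0) = a_3 = -5
y_4 = S_4(0) = a_4 = -1
y_5 = S_4(3) = 1
t_q=3/4 is in segment 0 (τ=3/4); S_0(τ)=-1693/5632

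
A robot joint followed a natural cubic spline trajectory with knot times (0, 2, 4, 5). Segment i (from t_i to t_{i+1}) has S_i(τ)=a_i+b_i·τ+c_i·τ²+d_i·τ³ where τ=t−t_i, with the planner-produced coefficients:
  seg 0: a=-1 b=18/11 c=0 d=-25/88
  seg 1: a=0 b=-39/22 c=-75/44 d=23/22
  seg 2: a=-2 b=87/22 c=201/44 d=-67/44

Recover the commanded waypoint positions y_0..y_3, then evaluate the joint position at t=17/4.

y_0 = S_0(0) = a_0 = -1
y_1 = S_1(0) = a_1 = 0
y_2 = S_2(0) = a_2 = -2
y_3 = S_2(1) = 5
t_q=17/4 is in segment 2 (τ=1/4); S_2(τ)=-2111/2816

y_0=-1 y_1=0 y_2=-2 y_3=5
S(17/4) = -2111/2816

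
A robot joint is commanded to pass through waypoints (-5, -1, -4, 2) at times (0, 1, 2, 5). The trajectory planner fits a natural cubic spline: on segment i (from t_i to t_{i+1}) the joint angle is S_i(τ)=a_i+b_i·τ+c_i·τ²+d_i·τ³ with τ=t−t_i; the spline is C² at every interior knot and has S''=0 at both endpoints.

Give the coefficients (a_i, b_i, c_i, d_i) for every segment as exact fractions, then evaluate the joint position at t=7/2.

  seg 0: a=-5 b=185/31 c=0 d=-61/31
  seg 1: a=-1 b=2/31 c=-183/31 d=88/31
  seg 2: a=-4 b=-100/31 c=81/31 d=-9/31
S(7/2) = -977/248

Δ: Δ0=4, Δ1=-3, Δ2=2
row 1: diag=4, rhs=-42; c'=1/4, d'=-21/2
row 2: denom=8−1·1/4=31/4; d'=(30−1·-21/2)/(31/4)=162/31
back: M2=162/31
back: M1=-21/2−1/4·162/31=-366/31
M: M0=0, M1=-366/31, M2=162/31, M3=0
seg 0: a=-5, c=M0/2=0, d=(M1−M0)/(6·1)=-61/31, b=Δ0−h0·(2M0+M1)/6=185/31
seg 1: a=-1, c=M1/2=-183/31, d=(M2−M1)/(6·1)=88/31, b=Δ1−h1·(2M1+M2)/6=2/31
seg 2: a=-4, c=M2/2=81/31, d=(M3−M2)/(6·3)=-9/31, b=Δ2−h2·(2M2+M3)/6=-100/31
t_q=7/2 → seg 2, τ=3/2; S=-4+-100/31·τ+81/31·τ²+-9/31·τ³=-977/248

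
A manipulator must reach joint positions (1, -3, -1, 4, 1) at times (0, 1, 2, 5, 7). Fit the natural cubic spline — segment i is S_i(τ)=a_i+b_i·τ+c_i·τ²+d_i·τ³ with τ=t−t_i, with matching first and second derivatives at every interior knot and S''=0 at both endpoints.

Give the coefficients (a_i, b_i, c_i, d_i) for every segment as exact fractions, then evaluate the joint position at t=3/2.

Δ: Δ0=-4, Δ1=2, Δ2=5/3, Δ3=-3/2
row 1: diag=4, rhs=36; c'=1/4, d'=9
row 2: denom=8−1·1/4=31/4; d'=(-2−1·9)/(31/4)=-44/31
row 3: denom=10−3·12/31=274/31; d'=(-19−3·-44/31)/(274/31)=-457/274
back: M3=-457/274
back: M2=-44/31−12/31·-457/274=-106/137
back: M1=9−1/4·-106/137=2519/274
M: M0=0, M1=2519/274, M2=-106/137, M3=-457/274, M4=0
seg 0: a=1, c=M0/2=0, d=(M1−M0)/(6·1)=2519/1644, b=Δ0−h0·(2M0+M1)/6=-9095/1644
seg 1: a=-3, c=M1/2=2519/548, d=(M2−M1)/(6·1)=-2731/1644, b=Δ1−h1·(2M1+M2)/6=-769/822
seg 2: a=-1, c=M2/2=-53/137, d=(M3−M2)/(6·3)=-245/4932, b=Δ2−h2·(2M2+M3)/6=5383/1644
seg 3: a=4, c=M3/2=-457/548, d=(M4−M3)/(6·2)=457/3288, b=Δ3−h3·(2M3+M4)/6=-319/822
t_q=3/2 → seg 1, τ=1/2; S=-3+-769/822·τ+2519/548·τ²+-2731/1644·τ³=-11075/4384

  seg 0: a=1 b=-9095/1644 c=0 d=2519/1644
  seg 1: a=-3 b=-769/822 c=2519/548 d=-2731/1644
  seg 2: a=-1 b=5383/1644 c=-53/137 d=-245/4932
  seg 3: a=4 b=-319/822 c=-457/548 d=457/3288
S(3/2) = -11075/4384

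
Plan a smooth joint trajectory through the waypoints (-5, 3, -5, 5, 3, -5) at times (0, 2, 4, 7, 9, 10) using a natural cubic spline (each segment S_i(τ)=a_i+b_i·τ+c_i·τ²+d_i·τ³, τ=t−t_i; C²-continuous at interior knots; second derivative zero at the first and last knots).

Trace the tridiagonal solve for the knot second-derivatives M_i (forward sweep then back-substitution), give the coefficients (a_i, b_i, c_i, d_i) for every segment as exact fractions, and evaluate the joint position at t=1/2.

  seg 0: a=-5 b=4721/717 c=0 d=-1853/2868
  seg 1: a=3 b=-838/717 c=-1853/478 d=3529/2868
  seg 2: a=-5 b=-1369/717 c=838/239 d=-1261/2151
  seg 3: a=5 b=2366/717 c=-423/239 d=-545/2868
  seg 4: a=3 b=-4345/717 c=-1391/478 d=1391/1434
S(1/2) = -13679/7648

Δ: Δ0=4, Δ1=-4, Δ2=10/3, Δ3=-1, Δ4=-8
row 1: diag=8, rhs=-48; c'=1/4, d'=-6
row 2: denom=10−2·1/4=19/2; d'=(44−2·-6)/(19/2)=112/19
row 3: denom=10−3·6/19=172/19; d'=(-26−3·112/19)/(172/19)=-415/86
row 4: denom=6−2·19/86=239/43; d'=(-42−2·-415/86)/(239/43)=-1391/239
back: M4=-1391/239
back: M3=-415/86−19/86·-1391/239=-846/239
back: M2=112/19−6/19·-846/239=1676/239
back: M1=-6−1/4·1676/239=-1853/239
M: M0=0, M1=-1853/239, M2=1676/239, M3=-846/239, M4=-1391/239, M5=0
seg 0: a=-5, c=M0/2=0, d=(M1−M0)/(6·2)=-1853/2868, b=Δ0−h0·(2M0+M1)/6=4721/717
seg 1: a=3, c=M1/2=-1853/478, d=(M2−M1)/(6·2)=3529/2868, b=Δ1−h1·(2M1+M2)/6=-838/717
seg 2: a=-5, c=M2/2=838/239, d=(M3−M2)/(6·3)=-1261/2151, b=Δ2−h2·(2M2+M3)/6=-1369/717
seg 3: a=5, c=M3/2=-423/239, d=(M4−M3)/(6·2)=-545/2868, b=Δ3−h3·(2M3+M4)/6=2366/717
seg 4: a=3, c=M4/2=-1391/478, d=(M5−M4)/(6·1)=1391/1434, b=Δ4−h4·(2M4+M5)/6=-4345/717
t_q=1/2 → seg 0, τ=1/2; S=-5+4721/717·τ+0·τ²+-1853/2868·τ³=-13679/7648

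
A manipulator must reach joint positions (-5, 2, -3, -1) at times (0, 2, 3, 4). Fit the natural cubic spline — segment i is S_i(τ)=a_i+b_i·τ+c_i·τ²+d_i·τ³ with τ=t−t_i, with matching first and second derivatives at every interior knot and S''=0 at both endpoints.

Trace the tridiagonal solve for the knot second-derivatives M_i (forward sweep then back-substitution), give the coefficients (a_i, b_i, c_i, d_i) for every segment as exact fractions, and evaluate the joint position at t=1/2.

Δ: Δ0=7/2, Δ1=-5, Δ2=2
row 1: diag=6, rhs=-51; c'=1/6, d'=-17/2
row 2: denom=4−1·1/6=23/6; d'=(42−1·-17/2)/(23/6)=303/23
back: M2=303/23
back: M1=-17/2−1/6·303/23=-246/23
M: M0=0, M1=-246/23, M2=303/23, M3=0
seg 0: a=-5, c=M0/2=0, d=(M1−M0)/(6·2)=-41/46, b=Δ0−h0·(2M0+M1)/6=325/46
seg 1: a=2, c=M1/2=-123/23, d=(M2−M1)/(6·1)=183/46, b=Δ1−h1·(2M1+M2)/6=-167/46
seg 2: a=-3, c=M2/2=303/46, d=(M3−M2)/(6·1)=-101/46, b=Δ2−h2·(2M2+M3)/6=-55/23
t_q=1/2 → seg 0, τ=1/2; S=-5+325/46·τ+0·τ²+-41/46·τ³=-581/368

  seg 0: a=-5 b=325/46 c=0 d=-41/46
  seg 1: a=2 b=-167/46 c=-123/23 d=183/46
  seg 2: a=-3 b=-55/23 c=303/46 d=-101/46
S(1/2) = -581/368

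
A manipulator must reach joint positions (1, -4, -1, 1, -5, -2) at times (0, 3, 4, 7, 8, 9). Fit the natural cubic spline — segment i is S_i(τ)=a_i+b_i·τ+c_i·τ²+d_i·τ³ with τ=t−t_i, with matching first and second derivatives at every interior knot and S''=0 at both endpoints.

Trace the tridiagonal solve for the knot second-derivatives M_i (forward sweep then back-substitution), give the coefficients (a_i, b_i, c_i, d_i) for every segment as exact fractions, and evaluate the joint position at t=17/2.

Δ: Δ0=-5/3, Δ1=3, Δ2=2/3, Δ3=-6, Δ4=3
row 1: diag=8, rhs=28; c'=1/8, d'=7/2
row 2: denom=8−1·1/8=63/8; d'=(-14−1·7/2)/(63/8)=-20/9
row 3: denom=8−3·8/21=48/7; d'=(-40−3·-20/9)/(48/7)=-175/36
row 4: denom=4−1·7/48=185/48; d'=(54−1·-175/36)/(185/48)=8476/555
back: M4=8476/555
back: M3=-175/36−7/48·8476/555=-3934/555
back: M2=-20/9−8/21·-3934/555=796/1665
back: M1=7/2−1/8·796/1665=5728/1665
M: M0=0, M1=5728/1665, M2=796/1665, M3=-3934/555, M4=8476/555, M5=0
seg 0: a=1, c=M0/2=0, d=(M1−M0)/(6·3)=2864/14985, b=Δ0−h0·(2M0+M1)/6=-5639/1665
seg 1: a=-4, c=M1/2=2864/1665, d=(M2−M1)/(6·1)=-274/555, b=Δ1−h1·(2M1+M2)/6=2953/1665
seg 2: a=-1, c=M2/2=398/1665, d=(M3−M2)/(6·3)=-6299/14985, b=Δ2−h2·(2M2+M3)/6=1243/333
seg 3: a=1, c=M3/2=-1967/555, d=(M4−M3)/(6·1)=1241/333, b=Δ3−h3·(2M3+M4)/6=-10294/1665
seg 4: a=-5, c=M4/2=4238/555, d=(M5−M4)/(6·1)=-4238/1665, b=Δ4−h4·(2M4+M5)/6=-3481/1665
t_q=17/2 → seg 4, τ=1/2; S=-5+-3481/1665·τ+4238/555·τ²+-4238/1665·τ³=-9889/2220

  seg 0: a=1 b=-5639/1665 c=0 d=2864/14985
  seg 1: a=-4 b=2953/1665 c=2864/1665 d=-274/555
  seg 2: a=-1 b=1243/333 c=398/1665 d=-6299/14985
  seg 3: a=1 b=-10294/1665 c=-1967/555 d=1241/333
  seg 4: a=-5 b=-3481/1665 c=4238/555 d=-4238/1665
S(17/2) = -9889/2220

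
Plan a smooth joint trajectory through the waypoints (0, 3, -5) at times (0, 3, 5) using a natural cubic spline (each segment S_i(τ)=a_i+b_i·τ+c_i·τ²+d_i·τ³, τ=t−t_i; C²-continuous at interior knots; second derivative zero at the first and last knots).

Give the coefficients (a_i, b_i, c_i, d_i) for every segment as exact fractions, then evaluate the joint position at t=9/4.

  seg 0: a=0 b=5/2 c=0 d=-1/6
  seg 1: a=3 b=-2 c=-3/2 d=1/4
S(9/4) = 477/128

Δ: Δ0=1, Δ1=-4
row 1: diag=10, rhs=-30; c'=1/5, d'=-3
back: M1=-3
M: M0=0, M1=-3, M2=0
seg 0: a=0, c=M0/2=0, d=(M1−M0)/(6·3)=-1/6, b=Δ0−h0·(2M0+M1)/6=5/2
seg 1: a=3, c=M1/2=-3/2, d=(M2−M1)/(6·2)=1/4, b=Δ1−h1·(2M1+M2)/6=-2
t_q=9/4 → seg 0, τ=9/4; S=0+5/2·τ+0·τ²+-1/6·τ³=477/128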